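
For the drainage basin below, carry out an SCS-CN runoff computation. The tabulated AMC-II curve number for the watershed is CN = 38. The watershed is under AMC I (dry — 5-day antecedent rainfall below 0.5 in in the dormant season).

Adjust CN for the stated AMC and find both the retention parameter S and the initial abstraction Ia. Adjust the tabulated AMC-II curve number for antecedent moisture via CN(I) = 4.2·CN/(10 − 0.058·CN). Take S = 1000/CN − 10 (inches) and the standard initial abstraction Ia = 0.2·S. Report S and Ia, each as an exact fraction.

Dry (AMC I): CN(I) = 4.2·38/(10 − 0.058·38) = (798/5)/(1949/250) = 39900/1949 ≈ 20.472
Max retention: S = 1000/(39900/1949) − 10 = 15500/399 in (≈ 38.847 in)
Ia = 0.2·(15500/399) = 3100/399 in ≈ 7.769 in

S = 15500/399 in ≈ 38.847 in; Ia = 3100/399 in ≈ 7.769 in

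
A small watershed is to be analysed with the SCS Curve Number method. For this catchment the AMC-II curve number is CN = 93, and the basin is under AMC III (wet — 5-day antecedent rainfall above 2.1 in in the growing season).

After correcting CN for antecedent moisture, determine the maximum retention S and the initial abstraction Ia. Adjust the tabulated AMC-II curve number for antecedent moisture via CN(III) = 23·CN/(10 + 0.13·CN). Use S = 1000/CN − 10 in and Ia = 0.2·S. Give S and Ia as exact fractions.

Wet (AMC III): CN(III) = 23·93/(10 + 0.13·93) = 2139/(2209/100) = 213900/2209 ≈ 96.831
Max retention: S = 1000/(213900/2209) − 10 = 700/2139 in (≈ 0.327 in)
Ia = 0.2S: 0.2·0.327 = 0.065 in (exactly 140/2139)

S = 700/2139 in ≈ 0.327 in; Ia = 140/2139 in ≈ 0.065 in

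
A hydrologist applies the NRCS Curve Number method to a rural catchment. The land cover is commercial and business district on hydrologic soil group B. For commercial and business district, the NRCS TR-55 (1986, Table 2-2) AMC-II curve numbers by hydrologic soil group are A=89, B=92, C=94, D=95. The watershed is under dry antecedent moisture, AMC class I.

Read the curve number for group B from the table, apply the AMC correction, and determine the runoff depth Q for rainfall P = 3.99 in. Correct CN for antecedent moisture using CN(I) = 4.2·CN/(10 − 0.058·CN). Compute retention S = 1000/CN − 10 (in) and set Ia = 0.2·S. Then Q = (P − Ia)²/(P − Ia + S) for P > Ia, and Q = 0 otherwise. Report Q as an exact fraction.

Q = 29831162089/13172231100 in ≈ 2.265 in

NRCS table: commercial and business district, soil group B → CN(II) = 92
CN(I) from CN(II)=92: (4.2·92)/(10 − 0.058·92) = 48300/583 ≈ 82.847
S = 1000/(48300/583) − 10 = 1000/483 in ≈ 2.070 in
Initial abstraction Ia = S/5 = (1000/483)/5 = 200/483 ≈ 0.414 in
Since P=3.990 > Ia=0.414: effective rainfall P−Ia = 172717/48300 in
Runoff Q = (P−Ia)²/(P−Ia+S) = (3.576)²/(3.576+2.070) = 29831162089/13172231100 ≈ 2.265 in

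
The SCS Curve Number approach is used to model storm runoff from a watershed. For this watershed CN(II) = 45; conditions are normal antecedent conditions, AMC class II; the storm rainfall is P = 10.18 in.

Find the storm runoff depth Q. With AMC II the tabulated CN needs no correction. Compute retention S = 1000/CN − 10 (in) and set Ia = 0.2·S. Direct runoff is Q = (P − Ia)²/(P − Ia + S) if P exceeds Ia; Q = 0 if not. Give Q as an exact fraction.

Q = 12117361/4041450 in ≈ 2.998 in

Average conditions: CN = 45 (no AMC adjustment).
Retention S: 1000/CN − 10 with CN=45.000 → S = 110/9 ≈ 12.222 in
Initial abstraction Ia = S/5 = (110/9)/5 = 22/9 ≈ 2.444 in
P − Ia = 10.180 − 2.444 = 3481/450 ≈ 7.736 in (> 0, runoff occurs)
Q = (3481/450)²/((3481/450) + 110/9) = (12117361/202500)/(8981/450) = 12117361/4041450 in ≈ 2.998 in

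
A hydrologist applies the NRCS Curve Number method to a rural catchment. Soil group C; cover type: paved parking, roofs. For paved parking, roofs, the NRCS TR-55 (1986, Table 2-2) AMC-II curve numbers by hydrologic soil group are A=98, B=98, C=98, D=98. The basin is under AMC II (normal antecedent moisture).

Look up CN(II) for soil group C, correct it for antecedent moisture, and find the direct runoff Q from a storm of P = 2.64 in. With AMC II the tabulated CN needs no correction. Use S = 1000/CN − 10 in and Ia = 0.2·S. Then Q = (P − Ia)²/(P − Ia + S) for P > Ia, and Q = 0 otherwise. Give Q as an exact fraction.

Q = 5068928/2103325 in ≈ 2.410 in

NRCS table: paved parking, roofs, soil group C → CN(II) = 98
CN(II) = 98; AMC II needs no correction.
Retention S: 1000/CN − 10 with CN=98.000 → S = 10/49 ≈ 0.204 in
Ia = 0.2·(10/49) = 2/49 in ≈ 0.041 in
Excess rainfall: 2.640 − 0.041 = 2.599 in; P > Ia so Q > 0
Q = (3184/1225)²/((3184/1225) + 10/49) = (10137856/1500625)/(3434/1225) = 5068928/2103325 in ≈ 2.410 in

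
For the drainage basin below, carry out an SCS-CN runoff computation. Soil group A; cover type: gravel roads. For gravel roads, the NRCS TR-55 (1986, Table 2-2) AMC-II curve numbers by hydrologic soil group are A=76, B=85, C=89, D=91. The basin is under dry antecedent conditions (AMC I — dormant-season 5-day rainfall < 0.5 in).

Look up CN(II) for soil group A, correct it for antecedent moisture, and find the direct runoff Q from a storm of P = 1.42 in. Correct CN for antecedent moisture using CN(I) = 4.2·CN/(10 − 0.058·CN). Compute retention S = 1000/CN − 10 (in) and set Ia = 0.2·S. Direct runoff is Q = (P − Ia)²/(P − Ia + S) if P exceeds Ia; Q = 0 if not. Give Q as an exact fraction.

NRCS table: gravel roads, soil group A → CN(II) = 76
Dry (AMC I): CN(I) = 4.2·76/(10 − 0.058·76) = (1596/5)/(699/125) = 13300/233 ≈ 57.082
S = 1000/(13300/233) − 10 = 1000/133 in ≈ 7.519 in
Initial abstraction Ia = S/5 = (1000/133)/5 = 200/133 ≈ 1.504 in
P = 1.420 ≤ Ia = 1.504 in: entire storm abstracted, Q = 0.

Q = 0 in ≈ 0.000 in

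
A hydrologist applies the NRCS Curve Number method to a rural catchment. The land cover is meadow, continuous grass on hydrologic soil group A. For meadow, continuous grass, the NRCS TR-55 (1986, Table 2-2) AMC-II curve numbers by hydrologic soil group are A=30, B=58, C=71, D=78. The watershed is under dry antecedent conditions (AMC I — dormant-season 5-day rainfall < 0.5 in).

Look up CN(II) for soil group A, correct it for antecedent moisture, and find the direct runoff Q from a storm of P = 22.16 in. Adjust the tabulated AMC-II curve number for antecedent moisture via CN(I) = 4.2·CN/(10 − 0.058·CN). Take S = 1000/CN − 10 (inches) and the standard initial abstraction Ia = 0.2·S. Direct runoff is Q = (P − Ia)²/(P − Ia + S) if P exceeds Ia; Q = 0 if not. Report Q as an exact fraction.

NRCS table: meadow, continuous grass, soil group A → CN(II) = 30
CN(I) from CN(II)=30: (4.2·30)/(10 − 0.058·30) = 900/59 ≈ 15.254
Retention S: 1000/CN − 10 with CN=15.254 → S = 500/9 ≈ 55.556 in
Ia = 0.2·(500/9) = 100/9 in ≈ 11.111 in
P − Ia = 22.160 − 11.111 = 2486/225 ≈ 11.049 in (> 0, runoff occurs)
Q: (2486/225)² ÷ (14986/225) = 3090098/1685925 in (≈ 1.833 in)

Q = 3090098/1685925 in ≈ 1.833 in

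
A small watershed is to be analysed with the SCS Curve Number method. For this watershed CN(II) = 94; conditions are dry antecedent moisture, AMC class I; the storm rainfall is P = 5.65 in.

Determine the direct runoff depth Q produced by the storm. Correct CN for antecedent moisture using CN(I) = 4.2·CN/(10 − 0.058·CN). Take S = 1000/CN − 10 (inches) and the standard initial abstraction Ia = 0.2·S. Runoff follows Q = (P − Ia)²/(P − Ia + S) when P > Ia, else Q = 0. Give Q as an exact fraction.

Adjust CN=94 to AMC I: 4.2·94/(10 − 0.058·94) → (1974/5) ÷ (1137/250) = 32900/379 ≈ 86.807
Max retention: S = 1000/(32900/379) − 10 = 500/329 in (≈ 1.520 in)
Ia = 0.2S: 0.2·1.520 = 0.304 in (exactly 100/329)
P − Ia = 5.650 − 0.304 = 35177/6580 ≈ 5.346 in (> 0, runoff occurs)
Q = (35177/6580)²/((35177/6580) + 500/329) = (1237421329/43296400)/(45177/6580) = 1237421329/297264660 in ≈ 4.163 in

Q = 1237421329/297264660 in ≈ 4.163 in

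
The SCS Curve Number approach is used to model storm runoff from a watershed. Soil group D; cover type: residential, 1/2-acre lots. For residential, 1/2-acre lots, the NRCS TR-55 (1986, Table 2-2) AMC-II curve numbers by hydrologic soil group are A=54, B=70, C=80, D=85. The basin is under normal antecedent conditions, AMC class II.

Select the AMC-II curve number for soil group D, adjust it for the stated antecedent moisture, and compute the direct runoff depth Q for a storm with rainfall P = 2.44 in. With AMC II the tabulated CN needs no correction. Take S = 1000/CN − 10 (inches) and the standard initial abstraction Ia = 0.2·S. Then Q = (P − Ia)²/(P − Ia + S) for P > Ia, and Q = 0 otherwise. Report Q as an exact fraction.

NRCS table: residential, 1/2-acre lots, soil group D → CN(II) = 85
CN(II) = 85; AMC II needs no correction.
S = 1000/85 − 10 = 30/17 in ≈ 1.765 in
Ia = 0.2·(30/17) = 6/17 in ≈ 0.353 in
Since P=2.440 > Ia=0.353: effective rainfall P−Ia = 887/425 in
Q: (887/425)² ÷ (1637/425) = 786769/695725 in (≈ 1.131 in)

Q = 786769/695725 in ≈ 1.131 in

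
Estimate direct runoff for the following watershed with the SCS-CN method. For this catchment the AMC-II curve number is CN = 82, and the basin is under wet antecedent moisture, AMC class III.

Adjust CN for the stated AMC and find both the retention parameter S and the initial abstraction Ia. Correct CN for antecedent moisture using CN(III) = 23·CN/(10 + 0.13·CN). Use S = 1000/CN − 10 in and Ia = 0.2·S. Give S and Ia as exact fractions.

Wet (AMC III): CN(III) = 23·82/(10 + 0.13·82) = 1886/(1033/50) = 94300/1033 ≈ 91.288
S = 1000/(94300/1033) − 10 = 900/943 in ≈ 0.954 in
Ia = 0.2·(900/943) = 180/943 in ≈ 0.191 in

S = 900/943 in ≈ 0.954 in; Ia = 180/943 in ≈ 0.191 in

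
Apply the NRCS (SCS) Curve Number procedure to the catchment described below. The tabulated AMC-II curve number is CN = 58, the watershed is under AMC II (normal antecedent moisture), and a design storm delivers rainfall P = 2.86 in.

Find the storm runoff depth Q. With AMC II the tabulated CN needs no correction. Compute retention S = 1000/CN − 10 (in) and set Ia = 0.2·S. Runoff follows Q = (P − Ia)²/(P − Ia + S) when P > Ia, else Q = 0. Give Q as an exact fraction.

Q = 4190209/18193150 in ≈ 0.230 in

CN(II) = 58; AMC II needs no correction.
Retention S: 1000/CN − 10 with CN=58.000 → S = 210/29 ≈ 7.241 in
Initial abstraction Ia = S/5 = (210/29)/5 = 42/29 ≈ 1.448 in
Excess rainfall: 2.860 − 1.448 = 1.412 in; P > Ia so Q > 0
Q = (2047/1450)²/((2047/1450) + 210/29) = (4190209/2102500)/(12547/1450) = 4190209/18193150 in ≈ 0.230 in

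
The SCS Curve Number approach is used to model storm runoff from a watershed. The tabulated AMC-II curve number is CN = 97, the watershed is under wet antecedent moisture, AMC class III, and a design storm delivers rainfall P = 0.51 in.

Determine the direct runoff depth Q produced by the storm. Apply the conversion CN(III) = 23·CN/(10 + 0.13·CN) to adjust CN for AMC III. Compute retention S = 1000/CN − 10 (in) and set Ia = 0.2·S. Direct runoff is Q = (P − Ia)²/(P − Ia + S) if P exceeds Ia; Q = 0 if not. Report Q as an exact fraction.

Q = 1290749329/3415437900 in ≈ 0.378 in

Wet (AMC III): CN(III) = 23·97/(10 + 0.13·97) = 2231/(2261/100) = 223100/2261 ≈ 98.673
S = 1000/(223100/2261) − 10 = 300/2231 in ≈ 0.134 in
Ia = 0.2·(300/2231) = 60/2231 in ≈ 0.027 in
Excess rainfall: 0.510 − 0.027 = 0.483 in; P > Ia so Q > 0
Q = (107781/223100)²/((107781/223100) + 300/2231) = (11616743961/49773610000)/(137781/223100) = 1290749329/3415437900 in ≈ 0.378 in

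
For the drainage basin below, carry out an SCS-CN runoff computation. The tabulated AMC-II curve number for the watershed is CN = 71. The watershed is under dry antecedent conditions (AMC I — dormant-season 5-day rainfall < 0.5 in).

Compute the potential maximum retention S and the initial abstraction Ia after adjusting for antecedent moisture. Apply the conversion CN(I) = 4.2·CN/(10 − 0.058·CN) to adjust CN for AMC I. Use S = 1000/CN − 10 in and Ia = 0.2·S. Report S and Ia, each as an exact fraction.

Dry (AMC I): CN(I) = 4.2·71/(10 − 0.058·71) = (1491/5)/(2941/500) = 149100/2941 ≈ 50.697
Retention S: 1000/CN − 10 with CN=50.697 → S = 14500/1491 ≈ 9.725 in
Initial abstraction Ia = S/5 = (14500/1491)/5 = 2900/1491 ≈ 1.945 in

S = 14500/1491 in ≈ 9.725 in; Ia = 2900/1491 in ≈ 1.945 in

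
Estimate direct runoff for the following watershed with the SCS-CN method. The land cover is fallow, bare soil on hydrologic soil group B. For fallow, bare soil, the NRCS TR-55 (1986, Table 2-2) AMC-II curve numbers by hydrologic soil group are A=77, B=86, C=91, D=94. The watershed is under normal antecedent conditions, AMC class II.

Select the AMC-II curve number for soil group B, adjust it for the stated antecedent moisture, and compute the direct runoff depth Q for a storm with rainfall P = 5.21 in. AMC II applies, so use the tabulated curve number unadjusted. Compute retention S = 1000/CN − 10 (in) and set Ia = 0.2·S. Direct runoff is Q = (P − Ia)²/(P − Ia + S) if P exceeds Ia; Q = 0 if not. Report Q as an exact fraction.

NRCS table: fallow, bare soil, soil group B → CN(II) = 86
CN(II) = 86; AMC II needs no correction.
Max retention: S = 1000/86 − 10 = 70/43 in (≈ 1.628 in)
Ia = 0.2·(70/43) = 14/43 in ≈ 0.326 in
Since P=5.210 > Ia=0.326: effective rainfall P−Ia = 21003/4300 in
Runoff Q = (P−Ia)²/(P−Ia+S) = (4.884)²/(4.884+1.628) = 441126009/120412900 ≈ 3.663 in

Q = 441126009/120412900 in ≈ 3.663 in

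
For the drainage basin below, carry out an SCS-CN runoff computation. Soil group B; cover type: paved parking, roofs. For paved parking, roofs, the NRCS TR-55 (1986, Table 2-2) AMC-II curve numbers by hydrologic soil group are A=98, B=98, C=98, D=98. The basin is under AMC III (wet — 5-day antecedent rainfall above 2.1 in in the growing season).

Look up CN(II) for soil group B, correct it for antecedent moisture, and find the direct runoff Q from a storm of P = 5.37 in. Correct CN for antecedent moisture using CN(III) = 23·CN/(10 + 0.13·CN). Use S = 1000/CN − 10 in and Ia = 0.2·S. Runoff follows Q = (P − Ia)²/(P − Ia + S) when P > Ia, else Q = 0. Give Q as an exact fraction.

Q = 363849033601/69107527300 in ≈ 5.265 in

NRCS table: paved parking, roofs, soil group B → CN(II) = 98
Adjust CN=98 to AMC III: 23·98/(10 + 0.13·98) → 2254 ÷ (1137/50) = 112700/1137 ≈ 99.120
Retention S: 1000/CN − 10 with CN=99.120 → S = 100/1127 ≈ 0.089 in
Ia = 0.2S: 0.2·0.089 = 0.018 in (exactly 20/1127)
P − Ia = 5.370 − 0.018 = 603199/112700 ≈ 5.352 in (> 0, runoff occurs)
Q = (603199/112700)²/((603199/112700) + 100/1127) = (363849033601/12701290000)/(613199/112700) = 363849033601/69107527300 in ≈ 5.265 in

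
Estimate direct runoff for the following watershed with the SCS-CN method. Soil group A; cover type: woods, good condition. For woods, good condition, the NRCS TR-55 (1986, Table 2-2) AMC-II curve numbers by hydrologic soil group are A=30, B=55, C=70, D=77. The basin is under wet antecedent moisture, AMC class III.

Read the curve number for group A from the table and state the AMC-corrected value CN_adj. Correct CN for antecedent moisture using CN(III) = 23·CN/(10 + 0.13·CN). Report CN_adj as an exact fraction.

CN_adj = 6900/139 ≈ 49.640

NRCS table: woods, good condition, soil group A → CN(II) = 30
Adjust CN=30 to AMC III: 23·30/(10 + 0.13·30) → 690 ÷ (139/10) = 6900/139 ≈ 49.640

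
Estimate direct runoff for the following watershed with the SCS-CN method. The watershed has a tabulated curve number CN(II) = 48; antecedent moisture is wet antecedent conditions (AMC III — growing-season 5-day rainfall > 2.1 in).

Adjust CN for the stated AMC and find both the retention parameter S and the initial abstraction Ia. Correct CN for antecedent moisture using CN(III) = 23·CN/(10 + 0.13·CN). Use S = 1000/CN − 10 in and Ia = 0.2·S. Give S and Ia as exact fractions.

S = 325/69 in ≈ 4.710 in; Ia = 65/69 in ≈ 0.942 in

CN(III) from CN(II)=48: (23·48)/(10 + 0.13·48) = 13800/203 ≈ 67.980
Retention S: 1000/CN − 10 with CN=67.980 → S = 325/69 ≈ 4.710 in
Ia = 0.2·(325/69) = 65/69 in ≈ 0.942 in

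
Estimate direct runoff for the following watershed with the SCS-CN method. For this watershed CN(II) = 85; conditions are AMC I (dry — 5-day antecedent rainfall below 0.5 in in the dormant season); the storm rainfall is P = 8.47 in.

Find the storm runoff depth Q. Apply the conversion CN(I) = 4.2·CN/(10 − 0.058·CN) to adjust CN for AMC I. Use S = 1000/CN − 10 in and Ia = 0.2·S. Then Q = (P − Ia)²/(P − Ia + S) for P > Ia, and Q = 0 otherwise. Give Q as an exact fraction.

CN(I) from CN(II)=85: (4.2·85)/(10 − 0.058·85) = 11900/169 ≈ 70.414
Max retention: S = 1000/(11900/169) − 10 = 500/119 in (≈ 4.202 in)
Initial abstraction Ia = S/5 = (500/119)/5 = 100/119 ≈ 0.840 in
Since P=8.470 > Ia=0.840: effective rainfall P−Ia = 90793/11900 in
Runoff Q = (P−Ia)²/(P−Ia+S) = (7.630)²/(7.630+4.202) = 8243368849/1675436700 ≈ 4.920 in

Q = 8243368849/1675436700 in ≈ 4.920 in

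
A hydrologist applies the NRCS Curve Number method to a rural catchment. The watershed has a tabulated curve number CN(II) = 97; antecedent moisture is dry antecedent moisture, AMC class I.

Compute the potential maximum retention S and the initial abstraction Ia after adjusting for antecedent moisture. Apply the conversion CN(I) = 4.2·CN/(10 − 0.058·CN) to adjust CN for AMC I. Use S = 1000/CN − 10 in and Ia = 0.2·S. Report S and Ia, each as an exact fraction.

CN(I) from CN(II)=97: (4.2·97)/(10 − 0.058·97) = 67900/729 ≈ 93.141
Max retention: S = 1000/(67900/729) − 10 = 500/679 in (≈ 0.736 in)
Ia = 0.2·(500/679) = 100/679 in ≈ 0.147 in

S = 500/679 in ≈ 0.736 in; Ia = 100/679 in ≈ 0.147 in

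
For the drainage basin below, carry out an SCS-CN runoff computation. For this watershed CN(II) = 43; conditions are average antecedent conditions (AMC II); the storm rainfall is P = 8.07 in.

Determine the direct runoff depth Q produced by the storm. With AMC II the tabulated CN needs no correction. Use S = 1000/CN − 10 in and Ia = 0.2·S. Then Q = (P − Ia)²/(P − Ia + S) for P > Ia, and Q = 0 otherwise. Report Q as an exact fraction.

Q = 180978867/115098100 in ≈ 1.572 in

AMC II — tabulated CN = 43 applies directly.
S = 1000/43 − 10 = 570/43 in ≈ 13.256 in
Initial abstraction Ia = S/5 = (570/43)/5 = 114/43 ≈ 2.651 in
Since P=8.070 > Ia=2.651: effective rainfall P−Ia = 23301/4300 in
Q = (23301/4300)²/((23301/4300) + 570/43) = (542936601/18490000)/(80301/4300) = 180978867/115098100 in ≈ 1.572 in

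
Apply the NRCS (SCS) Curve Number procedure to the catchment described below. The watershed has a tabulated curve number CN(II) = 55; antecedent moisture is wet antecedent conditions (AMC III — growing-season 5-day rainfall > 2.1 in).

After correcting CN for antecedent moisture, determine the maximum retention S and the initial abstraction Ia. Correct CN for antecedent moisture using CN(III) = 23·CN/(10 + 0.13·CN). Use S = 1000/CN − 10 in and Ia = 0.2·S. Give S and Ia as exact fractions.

Adjust CN=55 to AMC III: 23·55/(10 + 0.13·55) → 1265 ÷ (343/20) = 25300/343 ≈ 73.761
Max retention: S = 1000/(25300/343) − 10 = 900/253 in (≈ 3.557 in)
Ia = 0.2S: 0.2·3.557 = 0.711 in (exactly 180/253)

S = 900/253 in ≈ 3.557 in; Ia = 180/253 in ≈ 0.711 in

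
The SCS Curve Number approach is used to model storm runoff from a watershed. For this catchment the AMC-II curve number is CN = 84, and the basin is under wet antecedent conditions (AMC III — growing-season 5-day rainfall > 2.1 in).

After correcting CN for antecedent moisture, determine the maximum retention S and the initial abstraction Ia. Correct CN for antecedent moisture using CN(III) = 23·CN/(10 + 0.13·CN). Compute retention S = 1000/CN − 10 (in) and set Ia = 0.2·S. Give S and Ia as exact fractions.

Adjust CN=84 to AMC III: 23·84/(10 + 0.13·84) → 1932 ÷ (523/25) = 48300/523 ≈ 92.352
Retention S: 1000/CN − 10 with CN=92.352 → S = 400/483 ≈ 0.828 in
Ia = 0.2S: 0.2·0.828 = 0.166 in (exactly 80/483)

S = 400/483 in ≈ 0.828 in; Ia = 80/483 in ≈ 0.166 in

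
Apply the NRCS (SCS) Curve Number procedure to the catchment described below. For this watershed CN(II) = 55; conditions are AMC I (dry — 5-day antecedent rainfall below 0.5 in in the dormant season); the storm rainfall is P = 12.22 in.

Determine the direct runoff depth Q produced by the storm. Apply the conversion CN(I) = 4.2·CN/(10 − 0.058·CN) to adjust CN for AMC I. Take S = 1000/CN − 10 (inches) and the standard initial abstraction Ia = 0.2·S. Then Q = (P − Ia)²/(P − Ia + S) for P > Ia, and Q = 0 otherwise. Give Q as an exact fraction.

Q = 1027010209/412130950 in ≈ 2.492 in

Dry (AMC I): CN(I) = 4.2·55/(10 − 0.058·55) = 231/(681/100) = 7700/227 ≈ 33.921
Max retention: S = 1000/(7700/227) − 10 = 1500/77 in (≈ 19.481 in)
Initial abstraction Ia = S/5 = (1500/77)/5 = 300/77 ≈ 3.896 in
P − Ia = 12.220 − 3.896 = 32047/3850 ≈ 8.324 in (> 0, runoff occurs)
Runoff Q = (P−Ia)²/(P−Ia+S) = (8.324)²/(8.324+19.481) = 1027010209/412130950 ≈ 2.492 in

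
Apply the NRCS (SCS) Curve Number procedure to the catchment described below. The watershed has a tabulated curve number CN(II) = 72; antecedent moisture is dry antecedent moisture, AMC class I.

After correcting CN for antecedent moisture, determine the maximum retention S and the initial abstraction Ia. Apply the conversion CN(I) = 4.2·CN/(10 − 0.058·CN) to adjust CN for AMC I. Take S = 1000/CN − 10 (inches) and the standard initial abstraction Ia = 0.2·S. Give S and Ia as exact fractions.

Dry (AMC I): CN(I) = 4.2·72/(10 − 0.058·72) = (1512/5)/(728/125) = 675/13 ≈ 51.923
S = 1000/(675/13) − 10 = 250/27 in ≈ 9.259 in
Initial abstraction Ia = S/5 = (250/27)/5 = 50/27 ≈ 1.852 in

S = 250/27 in ≈ 9.259 in; Ia = 50/27 in ≈ 1.852 in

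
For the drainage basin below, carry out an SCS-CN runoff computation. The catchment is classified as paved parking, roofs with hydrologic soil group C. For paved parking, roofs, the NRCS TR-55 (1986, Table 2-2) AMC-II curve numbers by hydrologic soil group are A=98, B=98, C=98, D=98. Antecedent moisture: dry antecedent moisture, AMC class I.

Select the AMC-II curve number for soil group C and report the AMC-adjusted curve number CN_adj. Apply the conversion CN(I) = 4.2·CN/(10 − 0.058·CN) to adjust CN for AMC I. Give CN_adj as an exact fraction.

NRCS table: paved parking, roofs, soil group C → CN(II) = 98
Dry (AMC I): CN(I) = 4.2·98/(10 − 0.058·98) = (2058/5)/(1079/250) = 102900/1079 ≈ 95.366

CN_adj = 102900/1079 ≈ 95.366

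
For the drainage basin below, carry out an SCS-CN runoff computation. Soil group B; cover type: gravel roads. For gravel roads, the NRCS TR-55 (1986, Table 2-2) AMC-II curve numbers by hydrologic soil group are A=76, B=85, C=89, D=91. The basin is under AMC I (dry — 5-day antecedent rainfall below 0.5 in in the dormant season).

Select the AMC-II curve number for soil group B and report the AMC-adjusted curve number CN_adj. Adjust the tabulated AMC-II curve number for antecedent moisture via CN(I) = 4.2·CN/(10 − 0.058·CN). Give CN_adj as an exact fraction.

CN_adj = 11900/169 ≈ 70.414

NRCS table: gravel roads, soil group B → CN(II) = 85
CN(I) from CN(II)=85: (4.2·85)/(10 − 0.058·85) = 11900/169 ≈ 70.414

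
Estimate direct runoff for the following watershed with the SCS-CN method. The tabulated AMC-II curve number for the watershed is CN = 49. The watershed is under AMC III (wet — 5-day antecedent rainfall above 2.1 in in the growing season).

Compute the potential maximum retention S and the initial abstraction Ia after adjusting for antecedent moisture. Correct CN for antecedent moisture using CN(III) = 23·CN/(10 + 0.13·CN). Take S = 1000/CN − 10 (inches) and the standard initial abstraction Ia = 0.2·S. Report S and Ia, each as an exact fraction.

CN(III) from CN(II)=49: (23·49)/(10 + 0.13·49) = 112700/1637 ≈ 68.845
Retention S: 1000/CN − 10 with CN=68.845 → S = 5100/1127 ≈ 4.525 in
Ia = 0.2S: 0.2·4.525 = 0.905 in (exactly 1020/1127)

S = 5100/1127 in ≈ 4.525 in; Ia = 1020/1127 in ≈ 0.905 in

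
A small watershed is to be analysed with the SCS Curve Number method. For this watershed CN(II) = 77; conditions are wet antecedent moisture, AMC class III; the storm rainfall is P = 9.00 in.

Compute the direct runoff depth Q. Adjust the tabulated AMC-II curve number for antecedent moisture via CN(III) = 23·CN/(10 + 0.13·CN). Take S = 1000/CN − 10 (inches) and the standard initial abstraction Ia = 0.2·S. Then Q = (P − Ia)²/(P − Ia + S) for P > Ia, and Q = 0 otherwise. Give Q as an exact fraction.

Q = 452929/59521 in ≈ 7.610 in

Adjust CN=77 to AMC III: 23·77/(10 + 0.13·77) → 1771 ÷ (2001/100) = 7700/87 ≈ 88.506
Retention S: 1000/CN − 10 with CN=88.506 → S = 100/77 ≈ 1.299 in
Initial abstraction Ia = S/5 = (100/77)/5 = 20/77 ≈ 0.260 in
P − Ia = 9.000 − 0.260 = 673/77 ≈ 8.740 in (> 0, runoff occurs)
Q = (673/77)²/((673/77) + 100/77) = (452929/5929)/(773/77) = 452929/59521 in ≈ 7.610 in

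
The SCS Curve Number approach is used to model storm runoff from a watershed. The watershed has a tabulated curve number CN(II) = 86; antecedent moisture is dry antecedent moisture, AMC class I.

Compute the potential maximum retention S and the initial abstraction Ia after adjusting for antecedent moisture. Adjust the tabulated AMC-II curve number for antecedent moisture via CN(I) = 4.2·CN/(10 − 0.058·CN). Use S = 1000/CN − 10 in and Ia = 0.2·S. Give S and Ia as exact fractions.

Dry (AMC I): CN(I) = 4.2·86/(10 − 0.058·86) = (1806/5)/(1253/250) = 12900/179 ≈ 72.067
Retention S: 1000/CN − 10 with CN=72.067 → S = 500/129 ≈ 3.876 in
Ia = 0.2S: 0.2·3.876 = 0.775 in (exactly 100/129)

S = 500/129 in ≈ 3.876 in; Ia = 100/129 in ≈ 0.775 in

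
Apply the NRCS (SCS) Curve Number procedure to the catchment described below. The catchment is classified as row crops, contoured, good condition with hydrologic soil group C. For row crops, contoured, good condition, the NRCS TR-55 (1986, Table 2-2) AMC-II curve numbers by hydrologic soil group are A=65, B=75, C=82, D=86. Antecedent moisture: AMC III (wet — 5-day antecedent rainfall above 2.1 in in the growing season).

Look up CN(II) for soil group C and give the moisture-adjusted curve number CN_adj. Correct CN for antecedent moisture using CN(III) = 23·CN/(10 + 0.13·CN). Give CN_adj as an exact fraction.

NRCS table: row crops, contoured, good condition, soil group C → CN(II) = 82
Adjust CN=82 to AMC III: 23·82/(10 + 0.13·82) → 1886 ÷ (1033/50) = 94300/1033 ≈ 91.288

CN_adj = 94300/1033 ≈ 91.288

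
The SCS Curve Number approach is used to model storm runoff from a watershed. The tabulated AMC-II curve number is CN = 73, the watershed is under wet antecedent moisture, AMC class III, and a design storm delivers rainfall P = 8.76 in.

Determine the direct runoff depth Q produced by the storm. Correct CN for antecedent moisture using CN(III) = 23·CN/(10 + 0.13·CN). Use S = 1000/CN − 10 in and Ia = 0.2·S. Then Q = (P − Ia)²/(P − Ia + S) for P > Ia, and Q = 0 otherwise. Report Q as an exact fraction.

Q = 41819449467/5900299825 in ≈ 7.088 in

Adjust CN=73 to AMC III: 23·73/(10 + 0.13·73) → 1679 ÷ (1949/100) = 167900/1949 ≈ 86.147
Max retention: S = 1000/(167900/1949) − 10 = 2700/1679 in (≈ 1.608 in)
Ia = 0.2S: 0.2·1.608 = 0.322 in (exactly 540/1679)
P − Ia = 8.760 − 0.322 = 354201/41975 ≈ 8.438 in (> 0, runoff occurs)
Q = (354201/41975)²/((354201/41975) + 2700/1679) = (125458348401/1761900625)/(421701/41975) = 41819449467/5900299825 in ≈ 7.088 in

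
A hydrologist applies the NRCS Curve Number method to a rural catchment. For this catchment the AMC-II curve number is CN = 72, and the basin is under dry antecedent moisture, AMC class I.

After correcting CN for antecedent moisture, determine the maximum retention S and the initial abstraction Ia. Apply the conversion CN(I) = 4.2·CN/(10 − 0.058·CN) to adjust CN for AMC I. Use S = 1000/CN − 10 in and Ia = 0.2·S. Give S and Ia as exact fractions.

S = 250/27 in ≈ 9.259 in; Ia = 50/27 in ≈ 1.852 in

Dry (AMC I): CN(I) = 4.2·72/(10 − 0.058·72) = (1512/5)/(728/125) = 675/13 ≈ 51.923
S = 1000/(675/13) − 10 = 250/27 in ≈ 9.259 in
Ia = 0.2·(250/27) = 50/27 in ≈ 1.852 in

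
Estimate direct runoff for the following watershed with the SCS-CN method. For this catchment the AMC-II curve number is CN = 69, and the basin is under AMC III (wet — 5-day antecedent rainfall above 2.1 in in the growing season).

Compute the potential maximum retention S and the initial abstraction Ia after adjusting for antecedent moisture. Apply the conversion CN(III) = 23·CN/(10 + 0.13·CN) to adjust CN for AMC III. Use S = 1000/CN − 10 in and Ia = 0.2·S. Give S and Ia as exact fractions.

CN(III) from CN(II)=69: (23·69)/(10 + 0.13·69) = 158700/1897 ≈ 83.658
S = 1000/(158700/1897) − 10 = 3100/1587 in ≈ 1.953 in
Initial abstraction Ia = S/5 = (3100/1587)/5 = 620/1587 ≈ 0.391 in

S = 3100/1587 in ≈ 1.953 in; Ia = 620/1587 in ≈ 0.391 in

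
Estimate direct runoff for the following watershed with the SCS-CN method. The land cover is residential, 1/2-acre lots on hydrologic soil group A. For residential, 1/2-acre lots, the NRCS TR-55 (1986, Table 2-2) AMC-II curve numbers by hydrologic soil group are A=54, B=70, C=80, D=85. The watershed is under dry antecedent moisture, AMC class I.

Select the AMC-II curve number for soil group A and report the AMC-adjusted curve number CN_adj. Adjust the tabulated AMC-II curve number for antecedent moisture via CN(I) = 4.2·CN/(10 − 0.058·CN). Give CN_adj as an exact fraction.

NRCS table: residential, 1/2-acre lots, soil group A → CN(II) = 54
Dry (AMC I): CN(I) = 4.2·54/(10 − 0.058·54) = (1134/5)/(1717/250) = 56700/1717 ≈ 33.023

CN_adj = 56700/1717 ≈ 33.023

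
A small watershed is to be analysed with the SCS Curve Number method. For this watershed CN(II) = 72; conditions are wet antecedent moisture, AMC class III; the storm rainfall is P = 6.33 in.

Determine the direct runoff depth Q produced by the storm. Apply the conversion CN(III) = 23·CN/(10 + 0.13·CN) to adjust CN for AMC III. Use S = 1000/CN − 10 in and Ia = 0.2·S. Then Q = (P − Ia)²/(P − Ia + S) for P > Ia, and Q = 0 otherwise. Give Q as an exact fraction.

Wet (AMC III): CN(III) = 23·72/(10 + 0.13·72) = 1656/(484/25) = 10350/121 ≈ 85.537
S = 1000/(10350/121) − 10 = 350/207 in ≈ 1.691 in
Ia = 0.2S: 0.2·1.691 = 0.338 in (exactly 70/207)
P − Ia = 6.330 − 0.338 = 124031/20700 ≈ 5.992 in (> 0, runoff occurs)
Q = (124031/20700)²/((124031/20700) + 350/207) = (15383688961/428490000)/(159031/20700) = 15383688961/3291941700 in ≈ 4.673 in

Q = 15383688961/3291941700 in ≈ 4.673 in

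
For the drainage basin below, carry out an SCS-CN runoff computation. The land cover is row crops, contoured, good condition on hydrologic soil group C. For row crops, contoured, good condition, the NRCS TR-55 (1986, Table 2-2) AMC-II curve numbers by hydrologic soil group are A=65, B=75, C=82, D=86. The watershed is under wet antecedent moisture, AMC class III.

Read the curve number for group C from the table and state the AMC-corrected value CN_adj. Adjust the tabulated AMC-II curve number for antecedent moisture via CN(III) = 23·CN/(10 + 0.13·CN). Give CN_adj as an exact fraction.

NRCS table: row crops, contoured, good condition, soil group C → CN(II) = 82
CN(III) from CN(II)=82: (23·82)/(10 + 0.13·82) = 94300/1033 ≈ 91.288

CN_adj = 94300/1033 ≈ 91.288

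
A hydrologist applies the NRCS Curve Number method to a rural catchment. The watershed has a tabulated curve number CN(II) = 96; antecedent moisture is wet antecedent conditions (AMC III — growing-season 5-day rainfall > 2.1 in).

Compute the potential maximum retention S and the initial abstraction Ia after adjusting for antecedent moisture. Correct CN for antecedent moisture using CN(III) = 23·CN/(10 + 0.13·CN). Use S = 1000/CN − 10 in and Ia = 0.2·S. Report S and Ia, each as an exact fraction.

S = 25/138 in ≈ 0.181 in; Ia = 5/138 in ≈ 0.036 in

Adjust CN=96 to AMC III: 23·96/(10 + 0.13·96) → 2208 ÷ (562/25) = 27600/281 ≈ 98.221
Max retention: S = 1000/(27600/281) − 10 = 25/138 in (≈ 0.181 in)
Initial abstraction Ia = S/5 = (25/138)/5 = 5/138 ≈ 0.036 in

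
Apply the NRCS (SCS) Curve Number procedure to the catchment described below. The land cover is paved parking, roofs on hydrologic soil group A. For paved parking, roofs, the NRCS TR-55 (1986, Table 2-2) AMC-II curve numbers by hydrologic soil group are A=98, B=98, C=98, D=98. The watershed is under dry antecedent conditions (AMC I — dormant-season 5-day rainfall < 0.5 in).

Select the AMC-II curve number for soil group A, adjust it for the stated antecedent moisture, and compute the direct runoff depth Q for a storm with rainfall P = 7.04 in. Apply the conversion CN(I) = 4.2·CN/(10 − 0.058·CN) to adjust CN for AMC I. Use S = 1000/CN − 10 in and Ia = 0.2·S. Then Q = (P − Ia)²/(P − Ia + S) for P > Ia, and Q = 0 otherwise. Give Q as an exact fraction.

NRCS table: paved parking, roofs, soil group A → CN(II) = 98
Adjust CN=98 to AMC I: 4.2·98/(10 − 0.058·98) → (2058/5) ÷ (1079/250) = 102900/1079 ≈ 95.366
S = 1000/(102900/1079) − 10 = 500/1029 in ≈ 0.486 in
Ia = 0.2S: 0.2·0.486 = 0.097 in (exactly 100/1029)
Since P=7.040 > Ia=0.097: effective rainfall P−Ia = 178604/25725 in
Q = (178604/25725)²/((178604/25725) + 500/1029) = (31899388816/661775625)/(191104/25725) = 1993711801/307259400 in ≈ 6.489 in

Q = 1993711801/307259400 in ≈ 6.489 in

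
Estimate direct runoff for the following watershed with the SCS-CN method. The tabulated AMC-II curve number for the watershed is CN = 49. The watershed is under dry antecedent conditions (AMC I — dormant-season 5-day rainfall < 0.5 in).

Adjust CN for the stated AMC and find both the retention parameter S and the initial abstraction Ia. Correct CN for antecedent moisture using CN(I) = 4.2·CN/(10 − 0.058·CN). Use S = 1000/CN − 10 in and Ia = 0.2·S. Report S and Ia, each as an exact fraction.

Dry (AMC I): CN(I) = 4.2·49/(10 − 0.058·49) = (1029/5)/(3579/500) = 34300/1193 ≈ 28.751
Retention S: 1000/CN − 10 with CN=28.751 → S = 8500/343 ≈ 24.781 in
Ia = 0.2S: 0.2·24.781 = 4.956 in (exactly 1700/343)

S = 8500/343 in ≈ 24.781 in; Ia = 1700/343 in ≈ 4.956 in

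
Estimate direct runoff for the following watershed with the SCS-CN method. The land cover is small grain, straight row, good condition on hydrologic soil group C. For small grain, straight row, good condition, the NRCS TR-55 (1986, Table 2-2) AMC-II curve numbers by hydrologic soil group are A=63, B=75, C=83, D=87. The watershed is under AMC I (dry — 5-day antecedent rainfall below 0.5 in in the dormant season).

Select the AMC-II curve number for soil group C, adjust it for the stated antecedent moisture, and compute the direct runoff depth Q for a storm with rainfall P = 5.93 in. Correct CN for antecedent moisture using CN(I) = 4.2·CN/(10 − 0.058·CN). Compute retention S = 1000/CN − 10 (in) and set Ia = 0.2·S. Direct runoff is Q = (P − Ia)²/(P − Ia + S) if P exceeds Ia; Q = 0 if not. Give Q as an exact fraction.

NRCS table: small grain, straight row, good condition, soil group C → CN(II) = 83
CN(I) from CN(II)=83: (4.2·83)/(10 − 0.058·83) = 174300/2593 ≈ 67.219
Retention S: 1000/CN − 10 with CN=67.219 → S = 8500/1743 ≈ 4.877 in
Initial abstraction Ia = S/5 = (8500/1743)/5 = 1700/1743 ≈ 0.975 in
Since P=5.930 > Ia=0.975: effective rainfall P−Ia = 863599/174300 in
Q = (863599/174300)²/((863599/174300) + 8500/1743) = (745803232801/30380490000)/(1713599/174300) = 745803232801/298680305700 in ≈ 2.497 in

Q = 745803232801/298680305700 in ≈ 2.497 in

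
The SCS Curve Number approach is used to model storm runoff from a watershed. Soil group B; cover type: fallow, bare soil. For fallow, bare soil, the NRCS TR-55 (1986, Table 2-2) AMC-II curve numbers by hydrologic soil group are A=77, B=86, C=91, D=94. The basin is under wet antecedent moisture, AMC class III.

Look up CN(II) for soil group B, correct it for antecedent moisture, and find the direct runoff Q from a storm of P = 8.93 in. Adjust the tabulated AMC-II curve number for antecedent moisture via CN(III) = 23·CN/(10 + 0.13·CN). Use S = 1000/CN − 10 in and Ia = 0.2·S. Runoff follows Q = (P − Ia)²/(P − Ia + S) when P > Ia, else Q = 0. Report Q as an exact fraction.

Q = 755468657329/92884605300 in ≈ 8.133 in

NRCS table: fallow, bare soil, soil group B → CN(II) = 86
Wet (AMC III): CN(III) = 23·86/(10 + 0.13·86) = 1978/(1059/50) = 98900/1059 ≈ 93.390
Max retention: S = 1000/(98900/1059) − 10 = 700/989 in (≈ 0.708 in)
Ia = 0.2S: 0.2·0.708 = 0.142 in (exactly 140/989)
P − Ia = 8.930 − 0.142 = 869177/98900 ≈ 8.788 in (> 0, runoff occurs)
Q: (869177/98900)² ÷ (939177/98900) = 755468657329/92884605300 in (≈ 8.133 in)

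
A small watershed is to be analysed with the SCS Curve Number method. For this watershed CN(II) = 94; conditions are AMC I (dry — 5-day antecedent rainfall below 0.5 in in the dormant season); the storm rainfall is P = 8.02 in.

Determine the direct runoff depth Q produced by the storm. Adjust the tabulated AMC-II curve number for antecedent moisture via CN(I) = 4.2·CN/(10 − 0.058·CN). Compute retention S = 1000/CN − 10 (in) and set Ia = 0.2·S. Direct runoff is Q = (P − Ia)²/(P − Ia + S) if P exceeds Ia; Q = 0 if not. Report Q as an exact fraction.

Q = 16110971041/2499232050 in ≈ 6.446 in

CN(I) from CN(II)=94: (4.2·94)/(10 − 0.058·94) = 32900/379 ≈ 86.807
Retention S: 1000/CN − 10 with CN=86.807 → S = 500/329 ≈ 1.520 in
Ia = 0.2S: 0.2·1.520 = 0.304 in (exactly 100/329)
P − Ia = 8.020 − 0.304 = 126929/16450 ≈ 7.716 in (> 0, runoff occurs)
Q = (126929/16450)²/((126929/16450) + 500/329) = (16110971041/270602500)/(151929/16450) = 16110971041/2499232050 in ≈ 6.446 in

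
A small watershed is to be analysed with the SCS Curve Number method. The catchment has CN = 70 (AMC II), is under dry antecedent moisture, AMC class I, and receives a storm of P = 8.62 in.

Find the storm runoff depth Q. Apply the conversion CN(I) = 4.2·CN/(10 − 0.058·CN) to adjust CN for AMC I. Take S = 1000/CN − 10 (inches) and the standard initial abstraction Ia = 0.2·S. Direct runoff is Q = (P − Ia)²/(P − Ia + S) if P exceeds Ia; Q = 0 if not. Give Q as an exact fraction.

Q = 259822161/100741550 in ≈ 2.579 in

Dry (AMC I): CN(I) = 4.2·70/(10 − 0.058·70) = 294/(297/50) = 4900/99 ≈ 49.495
S = 1000/(4900/99) − 10 = 500/49 in ≈ 10.204 in
Initial abstraction Ia = S/5 = (500/49)/5 = 100/49 ≈ 2.041 in
Excess rainfall: 8.620 − 2.041 = 6.579 in; P > Ia so Q > 0
Q = (16119/2450)²/((16119/2450) + 500/49) = (259822161/6002500)/(41119/2450) = 259822161/100741550 in ≈ 2.579 in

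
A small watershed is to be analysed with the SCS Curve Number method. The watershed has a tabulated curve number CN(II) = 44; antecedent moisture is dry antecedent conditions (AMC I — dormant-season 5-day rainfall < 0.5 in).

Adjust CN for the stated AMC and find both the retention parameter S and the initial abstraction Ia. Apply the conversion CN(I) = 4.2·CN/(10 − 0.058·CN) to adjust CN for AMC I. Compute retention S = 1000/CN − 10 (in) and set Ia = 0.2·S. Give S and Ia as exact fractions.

Adjust CN=44 to AMC I: 4.2·44/(10 − 0.058·44) → (924/5) ÷ (931/125) = 3300/133 ≈ 24.812
Max retention: S = 1000/(3300/133) − 10 = 1000/33 in (≈ 30.303 in)
Ia = 0.2S: 0.2·30.303 = 6.061 in (exactly 200/33)

S = 1000/33 in ≈ 30.303 in; Ia = 200/33 in ≈ 6.061 in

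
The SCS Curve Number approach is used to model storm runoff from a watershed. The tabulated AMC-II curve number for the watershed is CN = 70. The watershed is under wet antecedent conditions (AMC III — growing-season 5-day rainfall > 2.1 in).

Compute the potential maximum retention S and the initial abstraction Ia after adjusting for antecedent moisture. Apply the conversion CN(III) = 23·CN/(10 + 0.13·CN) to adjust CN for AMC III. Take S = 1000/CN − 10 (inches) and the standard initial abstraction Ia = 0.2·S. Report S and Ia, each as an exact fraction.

S = 300/161 in ≈ 1.863 in; Ia = 60/161 in ≈ 0.373 in

Wet (AMC III): CN(III) = 23·70/(10 + 0.13·70) = 1610/(191/10) = 16100/191 ≈ 84.293
Retention S: 1000/CN − 10 with CN=84.293 → S = 300/161 ≈ 1.863 in
Ia = 0.2S: 0.2·1.863 = 0.373 in (exactly 60/161)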